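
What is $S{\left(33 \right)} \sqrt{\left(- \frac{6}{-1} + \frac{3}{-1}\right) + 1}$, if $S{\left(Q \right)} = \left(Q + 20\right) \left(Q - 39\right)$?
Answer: $-636$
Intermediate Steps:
$S{\left(Q \right)} = \left(-39 + Q\right) \left(20 + Q\right)$ ($S{\left(Q \right)} = \left(20 + Q\right) \left(-39 + Q\right) = \left(-39 + Q\right) \left(20 + Q\right)$)
$S{\left(33 \right)} \sqrt{\left(- \frac{6}{-1} + \frac{3}{-1}\right) + 1} = \left(-780 + 33^{2} - 627\right) \sqrt{\left(- \frac{6}{-1} + \frac{3}{-1}\right) + 1} = \left(-780 + 1089 - 627\right) \sqrt{\left(\left(-6\right) \left(-1\right) + 3 \left(-1\right)\right) + 1} = - 318 \sqrt{\left(6 - 3\right) + 1} = - 318 \sqrt{3 + 1} = - 318 \sqrt{4} = \left(-318\right) 2 = -636$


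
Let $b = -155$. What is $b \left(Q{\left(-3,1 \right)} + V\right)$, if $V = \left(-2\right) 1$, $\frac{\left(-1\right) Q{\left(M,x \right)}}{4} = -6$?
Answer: $-3410$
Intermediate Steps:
$Q{\left(M,x \right)} = 24$ ($Q{\left(M,x \right)} = \left(-4\right) \left(-6\right) = 24$)
$V = -2$
$b \left(Q{\left(-3,1 \right)} + V\right) = - 155 \left(24 - 2\right) = \left(-155\right) 22 = -3410$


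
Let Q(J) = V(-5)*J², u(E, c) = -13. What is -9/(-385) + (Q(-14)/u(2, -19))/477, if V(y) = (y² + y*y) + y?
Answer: -371099/265265 ≈ -1.3990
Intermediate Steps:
V(y) = y + 2*y² (V(y) = (y² + y²) + y = 2*y² + y = y + 2*y²)
Q(J) = 45*J² (Q(J) = (-5*(1 + 2*(-5)))*J² = (-5*(1 - 10))*J² = (-5*(-9))*J² = 45*J²)
-9/(-385) + (Q(-14)/u(2, -19))/477 = -9/(-385) + ((45*(-14)²)/(-13))/477 = -9*(-1/385) + ((45*196)*(-1/13))*(1/477) = 9/385 + (8820*(-1/13))*(1/477) = 9/385 - 8820/13*1/477 = 9/385 - 980/689 = -371099/265265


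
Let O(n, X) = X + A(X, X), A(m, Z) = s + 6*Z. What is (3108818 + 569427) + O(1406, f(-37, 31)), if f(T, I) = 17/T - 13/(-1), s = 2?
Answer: 136098387/37 ≈ 3.6783e+6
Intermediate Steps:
f(T, I) = 13 + 17/T (f(T, I) = 17/T - 13*(-1) = 17/T + 13 = 13 + 17/T)
A(m, Z) = 2 + 6*Z
O(n, X) = 2 + 7*X (O(n, X) = X + (2 + 6*X) = 2 + 7*X)
(3108818 + 569427) + O(1406, f(-37, 31)) = (3108818 + 569427) + (2 + 7*(13 + 17/(-37))) = 3678245 + (2 + 7*(13 + 17*(-1/37))) = 3678245 + (2 + 7*(13 - 17/37)) = 3678245 + (2 + 7*(464/37)) = 3678245 + (2 + 3248/37) = 3678245 + 3322/37 = 136098387/37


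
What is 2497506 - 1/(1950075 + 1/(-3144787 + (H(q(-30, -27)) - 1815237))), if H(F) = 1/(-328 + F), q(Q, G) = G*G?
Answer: 9686926515922018148321/3878639937571324 ≈ 2.4975e+6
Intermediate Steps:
q(Q, G) = G**2
2497506 - 1/(1950075 + 1/(-3144787 + (H(q(-30, -27)) - 1815237))) = 2497506 - 1/(1950075 + 1/(-3144787 + (1/(-328 + (-27)**2) - 1815237))) = 2497506 - 1/(1950075 + 1/(-3144787 + (1/(-328 + 729) - 1815237))) = 2497506 - 1/(1950075 + 1/(-3144787 + (1/401 - 1815237))) = 2497506 - 1/(1950075 + 1/(-3144787 - 727910036/401)) = 2497506 - 1/(1950075 + 1/(-1988969623/401)) = 2497506 - 1/(1950075 - 401/1988969623) = 2497506 - 1/3878639937571324/1988969623 = 2497506 - 1*1988969623/3878639937571324 = 2497506 - 1988969623/3878639937571324 = 9686926515922018148321/3878639937571324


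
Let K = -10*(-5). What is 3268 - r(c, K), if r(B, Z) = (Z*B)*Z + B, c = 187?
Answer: -464419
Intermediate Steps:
K = 50
r(B, Z) = B + B*Z² (r(B, Z) = (B*Z)*Z + B = B*Z² + B = B + B*Z²)
3268 - r(c, K) = 3268 - 187*(1 + 50²) = 3268 - 187*(1 + 2500) = 3268 - 187*2501 = 3268 - 1*467687 = 3268 - 467687 = -464419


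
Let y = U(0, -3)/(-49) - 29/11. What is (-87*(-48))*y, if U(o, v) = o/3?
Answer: -121104/11 ≈ -11009.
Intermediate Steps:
U(o, v) = o/3 (U(o, v) = o*(⅓) = o/3)
y = -29/11 (y = ((⅓)*0)/(-49) - 29/11 = 0*(-1/49) - 29*1/11 = 0 - 29/11 = -29/11 ≈ -2.6364)
(-87*(-48))*y = -87*(-48)*(-29/11) = 4176*(-29/11) = -121104/11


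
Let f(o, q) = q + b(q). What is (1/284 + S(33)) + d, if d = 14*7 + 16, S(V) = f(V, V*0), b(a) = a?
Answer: 32377/284 ≈ 114.00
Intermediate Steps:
f(o, q) = 2*q (f(o, q) = q + q = 2*q)
S(V) = 0 (S(V) = 2*(V*0) = 2*0 = 0)
d = 114 (d = 98 + 16 = 114)
(1/284 + S(33)) + d = (1/284 + 0) + 114 = 1/284 + 114 = 32377/284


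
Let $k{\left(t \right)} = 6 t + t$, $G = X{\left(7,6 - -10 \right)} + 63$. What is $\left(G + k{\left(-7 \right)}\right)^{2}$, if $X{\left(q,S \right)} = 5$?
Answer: $361$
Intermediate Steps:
$G = 68$ ($G = 5 + 63 = 68$)
$k{\left(t \right)} = 7 t$
$\left(G + k{\left(-7 \right)}\right)^{2} = \left(68 + 7 \left(-7\right)\right)^{2} = \left(68 - 49\right)^{2} = 19^{2} = 361$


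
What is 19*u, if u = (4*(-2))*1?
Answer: -152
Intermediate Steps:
u = -8 (u = -8*1 = -8)
19*u = 19*(-8) = -152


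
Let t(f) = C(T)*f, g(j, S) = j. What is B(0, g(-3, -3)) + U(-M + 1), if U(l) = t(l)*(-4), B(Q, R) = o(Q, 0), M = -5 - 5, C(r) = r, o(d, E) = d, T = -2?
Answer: 88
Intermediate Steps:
M = -10
B(Q, R) = Q
t(f) = -2*f
U(l) = 8*l (U(l) = -2*l*(-4) = 8*l)
B(0, g(-3, -3)) + U(-M + 1) = 0 + 8*(-1*(-10) + 1) = 0 + 8*(10 + 1) = 0 + 8*11 = 0 + 88 = 88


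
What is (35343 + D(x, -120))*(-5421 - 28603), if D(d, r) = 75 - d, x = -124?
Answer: -1209281008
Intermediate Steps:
(35343 + D(x, -120))*(-5421 - 28603) = (35343 + (75 - 1*(-124)))*(-5421 - 28603) = (35343 + (75 + 124))*(-34024) = (35343 + 199)*(-34024) = 35542*(-34024) = -1209281008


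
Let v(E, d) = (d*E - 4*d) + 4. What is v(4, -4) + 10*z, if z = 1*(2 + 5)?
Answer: 74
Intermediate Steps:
z = 7 (z = 1*7 = 7)
v(E, d) = 4 - 4*d + E*d (v(E, d) = (E*d - 4*d) + 4 = (-4*d + E*d) + 4 = 4 - 4*d + E*d)
v(4, -4) + 10*z = (4 - 4*(-4) + 4*(-4)) + 10*7 = (4 + 16 - 16) + 70 = 4 + 70 = 74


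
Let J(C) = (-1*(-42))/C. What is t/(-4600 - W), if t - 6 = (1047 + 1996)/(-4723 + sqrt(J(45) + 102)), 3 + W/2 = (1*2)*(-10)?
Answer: -199112779/169307291846 + 3043*sqrt(5790)/761882813307 ≈ -0.0011757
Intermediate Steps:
J(C) = 42/C
W = -46 (W = -6 + 2*((1*2)*(-10)) = -6 + 2*(2*(-10)) = -6 + 2*(-20) = -6 - 40 = -46)
t = 6 + 3043/(-4723 + 2*sqrt(5790)/15) (t = 6 + (1047 + 1996)/(-4723 + sqrt(42/45 + 102)) = 6 + 3043/(-4723 + sqrt(42*(1/45) + 102)) = 6 + 3043/(-4723 + sqrt(14/15 + 102)) = 6 + 3043/(-4723 + sqrt(1544/15)) = 6 + 3043/(-4723 + 2*sqrt(5790)/15) ≈ 5.3543)
t/(-4600 - W) = (1792015011/334599391 - 6086*sqrt(5790)/334599391)/(-4600 - 1*(-46)) = (1792015011/334599391 - 6086*sqrt(5790)/334599391)/(-4600 + 46) = (1792015011/334599391 - 6086*sqrt(5790)/334599391)/(-4554) = (1792015011/334599391 - 6086*sqrt(5790)/334599391)*(-1/4554) = -199112779/169307291846 + 3043*sqrt(5790)/761882813307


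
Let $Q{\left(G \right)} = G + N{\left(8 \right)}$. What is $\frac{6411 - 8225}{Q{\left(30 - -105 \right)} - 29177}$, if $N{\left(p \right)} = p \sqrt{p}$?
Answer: $\frac{13170547}{210859313} + \frac{7256 \sqrt{2}}{210859313} \approx 0.06251$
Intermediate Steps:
$N{\left(p \right)} = p^{\frac{3}{2}}$
$Q{\left(G \right)} = G + 16 \sqrt{2}$ ($Q{\left(G \right)} = G + 8^{\frac{3}{2}} = G + 16 \sqrt{2}$)
$\frac{6411 - 8225}{Q{\left(30 - -105 \right)} - 29177} = \frac{6411 - 8225}{\left(\left(30 - -105\right) + 16 \sqrt{2}\right) - 29177} = - \frac{1814}{\left(\left(30 + 105\right) + 16 \sqrt{2}\right) - 29177} = - \frac{1814}{\left(135 + 16 \sqrt{2}\right) - 29177} = - \frac{1814}{-29042 + 16 \sqrt{2}}$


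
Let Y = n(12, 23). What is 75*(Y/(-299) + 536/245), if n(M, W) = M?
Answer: 2359860/14651 ≈ 161.07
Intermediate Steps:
Y = 12
75*(Y/(-299) + 536/245) = 75*(12/(-299) + 536/245) = 75*(12*(-1/299) + 536*(1/245)) = 75*(-12/299 + 536/245) = 75*(157324/73255) = 2359860/14651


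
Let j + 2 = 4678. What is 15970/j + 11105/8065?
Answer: 18072503/3771194 ≈ 4.7923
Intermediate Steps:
j = 4676 (j = -2 + 4678 = 4676)
15970/j + 11105/8065 = 15970/4676 + 11105/8065 = 15970*(1/4676) + 11105*(1/8065) = 7985/2338 + 2221/1613 = 18072503/3771194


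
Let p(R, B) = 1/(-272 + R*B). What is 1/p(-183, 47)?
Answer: -8873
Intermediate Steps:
p(R, B) = 1/(-272 + B*R)
1/p(-183, 47) = 1/(1/(-272 + 47*(-183))) = 1/(1/(-272 - 8601)) = 1/(1/(-8873)) = 1/(-1/8873) = -8873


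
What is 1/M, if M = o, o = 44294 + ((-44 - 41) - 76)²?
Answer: 1/70215 ≈ 1.4242e-5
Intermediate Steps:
o = 70215 (o = 44294 + (-85 - 76)² = 44294 + (-161)² = 44294 + 25921 = 70215)
M = 70215
1/M = 1/70215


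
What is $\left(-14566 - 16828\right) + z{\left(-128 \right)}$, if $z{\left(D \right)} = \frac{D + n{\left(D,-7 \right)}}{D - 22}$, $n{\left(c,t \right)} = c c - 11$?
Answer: $- \frac{315023}{10} \approx -31502.0$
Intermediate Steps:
$n{\left(c,t \right)} = -11 + c^{2}$ ($n{\left(c,t \right)} = c^{2} - 11 = -11 + c^{2}$)
$z{\left(D \right)} = \frac{-11 + D + D^{2}}{-22 + D}$ ($z{\left(D \right)} = \frac{D + \left(-11 + D^{2}\right)}{D - 22} = \frac{-11 + D + D^{2}}{-22 + D}$)
$\left(-14566 - 16828\right) + z{\left(-128 \right)} = \left(-14566 - 16828\right) + \frac{-11 - 128 + \left(-128\right)^{2}}{-22 - 128} = -31394 + \frac{-11 - 128 + 16384}{-150} = -31394 - \frac{1083}{10} = - \frac{315023}{10}$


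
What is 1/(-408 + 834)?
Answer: 1/426 ≈ 0.0023474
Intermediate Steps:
1/(-408 + 834) = 1/426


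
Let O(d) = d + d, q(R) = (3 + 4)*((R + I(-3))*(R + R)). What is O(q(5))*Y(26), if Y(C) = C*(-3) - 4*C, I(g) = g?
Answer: -50960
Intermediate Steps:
Y(C) = -7*C (Y(C) = -3*C - 4*C = -7*C)
q(R) = 14*R*(-3 + R) (q(R) = (3 + 4)*((R - 3)*(R + R)) = 7*((-3 + R)*(2*R)) = 7*(2*R*(-3 + R)) = 14*R*(-3 + R))
O(d) = 2*d
O(q(5))*Y(26) = (2*(14*5*(-3 + 5)))*(-7*26) = (2*(14*5*2))*(-182) = (2*140)*(-182) = 280*(-182) = -50960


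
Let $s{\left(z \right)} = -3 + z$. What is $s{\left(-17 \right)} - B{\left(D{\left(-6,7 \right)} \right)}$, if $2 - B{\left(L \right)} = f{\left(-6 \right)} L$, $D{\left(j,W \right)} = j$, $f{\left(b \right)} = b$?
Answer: $14$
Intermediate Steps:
$B{\left(L \right)} = 2 + 6 L$ ($B{\left(L \right)} = 2 - - 6 L = 2 + 6 L$)
$s{\left(-17 \right)} - B{\left(D{\left(-6,7 \right)} \right)} = \left(-3 - 17\right) - \left(2 + 6 \left(-6\right)\right) = -20 - \left(2 - 36\right) = -20 - -34 = -20 + 34 = 14$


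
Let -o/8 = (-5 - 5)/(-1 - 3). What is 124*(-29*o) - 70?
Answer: 71850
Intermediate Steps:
o = -20 (o = -8*(-5 - 5)/(-1 - 3) = -(-80)/(-4) = -(-80)*(-1)/4 = -8*5/2 = -20)
124*(-29*o) - 70 = 124*(-29*(-20)) - 70 = 124*580 - 70 = 71920 - 70 = 71850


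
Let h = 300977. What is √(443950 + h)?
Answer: √744927 ≈ 863.09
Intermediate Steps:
√(443950 + h) = √(443950 + 300977) = √744927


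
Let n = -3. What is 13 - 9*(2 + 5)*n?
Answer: 202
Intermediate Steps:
13 - 9*(2 + 5)*n = 13 - 9*(2 + 5)*(-3) = 13 - 63*(-3) = 13 - 9*(-21) = 13 + 189 = 202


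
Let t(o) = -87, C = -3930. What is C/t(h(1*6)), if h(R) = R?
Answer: 1310/29 ≈ 45.172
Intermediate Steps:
C/t(h(1*6)) = -3930/(-87) = -3930*(-1/87) = 1310/29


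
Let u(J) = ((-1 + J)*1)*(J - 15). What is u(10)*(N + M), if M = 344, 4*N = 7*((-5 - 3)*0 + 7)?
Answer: -64125/4 ≈ -16031.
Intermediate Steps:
N = 49/4 (N = (7*((-5 - 3)*0 + 7))/4 = (7*(-8*0 + 7))/4 = (7*(0 + 7))/4 = (7*7)/4 = (¼)*49 = 49/4 ≈ 12.250)
u(J) = (-1 + J)*(-15 + J)
u(10)*(N + M) = (15 + 10² - 16*10)*(49/4 + 344) = (15 + 100 - 160)*(1425/4) = -45*1425/4 = -64125/4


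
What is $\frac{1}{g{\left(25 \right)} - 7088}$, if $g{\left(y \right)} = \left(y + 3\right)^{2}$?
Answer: $- \frac{1}{6304} \approx -0.00015863$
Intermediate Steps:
$g{\left(y \right)} = \left(3 + y\right)^{2}$
$\frac{1}{g{\left(25 \right)} - 7088} = \frac{1}{\left(3 + 25\right)^{2} - 7088} = \frac{1}{28^{2} - 7088} = \frac{1}{784 - 7088} = \frac{1}{-6304} = - \frac{1}{6304}$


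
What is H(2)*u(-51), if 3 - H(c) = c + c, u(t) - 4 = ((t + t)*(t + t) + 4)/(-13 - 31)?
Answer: 2558/11 ≈ 232.55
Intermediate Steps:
u(t) = 43/11 - t**2/11 (u(t) = 4 + ((t + t)*(t + t) + 4)/(-13 - 31) = 4 + ((2*t)*(2*t) + 4)/(-44) = 4 + (4*t**2 + 4)*(-1/44) = 4 + (4 + 4*t**2)*(-1/44) = 4 + (-1/11 - t**2/11) = 43/11 - t**2/11)
H(c) = 3 - 2*c (H(c) = 3 - (c + c) = 3 - 2*c)
H(2)*u(-51) = (3 - 2*2)*(43/11 - 1/11*(-51)**2) = (3 - 4)*(43/11 - 1/11*2601) = -(43/11 - 2601/11) = -1*(-2558/11) = 2558/11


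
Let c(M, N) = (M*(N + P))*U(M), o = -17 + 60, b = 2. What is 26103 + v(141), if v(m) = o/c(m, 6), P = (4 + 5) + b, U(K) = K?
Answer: 8822213674/337977 ≈ 26103.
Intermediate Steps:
o = 43
P = 11 (P = (4 + 5) + 2 = 9 + 2 = 11)
c(M, N) = M²*(11 + N) (c(M, N) = (M*(N + 11))*M = (M*(11 + N))*M = M²*(11 + N))
v(m) = 43/(17*m²) (v(m) = 43/((m²*(11 + 6))) = 43/((m²*17)) = 43/((17*m²)) = 43*(1/(17*m²)) = 43/(17*m²))
26103 + v(141) = 26103 + (43/17)/141² = 26103 + (43/17)*(1/19881) = 26103 + 43/337977 = 8822213674/337977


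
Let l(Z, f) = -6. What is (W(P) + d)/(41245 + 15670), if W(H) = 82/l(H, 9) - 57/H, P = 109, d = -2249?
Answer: -740063/18611205 ≈ -0.039764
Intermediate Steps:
W(H) = -41/3 - 57/H (W(H) = 82/(-6) - 57/H = 82*(-⅙) - 57/H = -41/3 - 57/H)
(W(P) + d)/(41245 + 15670) = ((-41/3 - 57/109) - 2249)/(41245 + 15670) = ((-41/3 - 57*1/109) - 2249)/56915 = ((-41/3 - 57/109) - 2249)*(1/56915) = (-4640/327 - 2249)*(1/56915) = -740063/327*1/56915 = -740063/18611205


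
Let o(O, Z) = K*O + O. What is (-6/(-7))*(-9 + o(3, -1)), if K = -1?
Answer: -54/7 ≈ -7.7143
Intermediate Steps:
o(O, Z) = 0 (o(O, Z) = -O + O = 0)
(-6/(-7))*(-9 + o(3, -1)) = (-6/(-7))*(-9 + 0) = -6*(-1/7)*(-9) = (6/7)*(-9) = -54/7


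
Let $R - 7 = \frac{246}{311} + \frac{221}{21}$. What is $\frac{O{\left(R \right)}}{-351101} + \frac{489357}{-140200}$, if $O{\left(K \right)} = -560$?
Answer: $- \frac{171735220057}{49224360200} \approx -3.4888$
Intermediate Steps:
$R = \frac{119614}{6531}$ ($R = 7 + \left(\frac{246}{311} + \frac{221}{21}\right) = 7 + \frac{73897}{6531} = \frac{119614}{6531} \approx 18.315$)
$\frac{O{\left(R \right)}}{-351101} + \frac{489357}{-140200} = - \frac{560}{-351101} + \frac{489357}{-140200} = \left(-560\right) \left(- \frac{1}{351101}\right) + 489357 \left(- \frac{1}{140200}\right) = \frac{560}{351101} - \frac{489357}{140200} = - \frac{171735220057}{49224360200}$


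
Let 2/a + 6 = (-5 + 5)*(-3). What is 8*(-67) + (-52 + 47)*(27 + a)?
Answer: -2008/3 ≈ -669.33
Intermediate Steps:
a = -⅓ (a = 2/(-6 + (-5 + 5)*(-3)) = 2/(-6 + 0*(-3)) = 2/(-6 + 0) = 2/(-6) = 2*(-⅙) = -⅓ ≈ -0.33333)
8*(-67) + (-52 + 47)*(27 + a) = 8*(-67) + (-52 + 47)*(27 - ⅓) = -536 - 5*80/3 = -536 - 400/3 = -2008/3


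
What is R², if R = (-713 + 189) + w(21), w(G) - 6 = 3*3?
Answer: 259081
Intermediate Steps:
w(G) = 15 (w(G) = 6 + 3*3 = 6 + 9 = 15)
R = -509 (R = (-713 + 189) + 15 = -524 + 15 = -509)
R² = (-509)² = 259081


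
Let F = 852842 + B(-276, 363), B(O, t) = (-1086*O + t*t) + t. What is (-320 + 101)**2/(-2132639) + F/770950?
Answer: 270284711674/164415803705 ≈ 1.6439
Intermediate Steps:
B(O, t) = t + t**2 - 1086*O (B(O, t) = (-1086*O + t**2) + t = (t**2 - 1086*O) + t = t + t**2 - 1086*O)
F = 1284710 (F = 852842 + (363 + 363**2 - 1086*(-276)) = 852842 + (363 + 131769 + 299736) = 852842 + 431868 = 1284710)
(-320 + 101)**2/(-2132639) + F/770950 = (-320 + 101)**2/(-2132639) + 1284710/770950 = (-219)**2*(-1/2132639) + 1284710*(1/770950) = 47961*(-1/2132639) + 128471/77095 = -47961/2132639 + 128471/77095 = 270284711674/164415803705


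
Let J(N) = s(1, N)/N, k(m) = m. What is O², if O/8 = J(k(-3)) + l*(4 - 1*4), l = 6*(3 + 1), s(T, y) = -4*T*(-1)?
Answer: 1024/9 ≈ 113.78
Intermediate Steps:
s(T, y) = 4*T
J(N) = 4/N (J(N) = (4*1)/N = 4/N)
l = 24 (l = 6*4 = 24)
O = -32/3 (O = 8*(4/(-3) + 24*(4 - 1*4)) = 8*(4*(-⅓) + 24*(4 - 4)) = 8*(-4/3 + 24*0) = 8*(-4/3 + 0) = 8*(-4/3) = -32/3 ≈ -10.667)
O² = (-32/3)² = 1024/9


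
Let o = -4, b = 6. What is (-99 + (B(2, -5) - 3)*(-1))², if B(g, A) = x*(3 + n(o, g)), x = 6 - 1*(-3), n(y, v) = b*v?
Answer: 53361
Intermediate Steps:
n(y, v) = 6*v
x = 9 (x = 6 + 3 = 9)
B(g, A) = 27 + 54*g (B(g, A) = 9*(3 + 6*g) = 27 + 54*g)
(-99 + (B(2, -5) - 3)*(-1))² = (-99 + ((27 + 54*2) - 3)*(-1))² = (-99 + ((27 + 108) - 3)*(-1))² = (-99 + (135 - 3)*(-1))² = (-99 + 132*(-1))² = (-99 - 132)² = (-231)² = 53361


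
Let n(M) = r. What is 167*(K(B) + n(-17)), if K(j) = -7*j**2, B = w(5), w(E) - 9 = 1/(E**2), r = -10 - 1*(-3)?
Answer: -60438469/625 ≈ -96702.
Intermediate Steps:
r = -7 (r = -10 + 3 = -7)
n(M) = -7
w(E) = 9 + E**(-2) (w(E) = 9 + 1/(E**2) = 9 + E**(-2))
B = 226/25 (B = 9 + 5**(-2) = 9 + 1/25 = 226/25 ≈ 9.0400)
167*(K(B) + n(-17)) = 167*(-7*(226/25)**2 - 7) = 167*(-7*51076/625 - 7) = 167*(-357532/625 - 7) = 167*(-361907/625) = -60438469/625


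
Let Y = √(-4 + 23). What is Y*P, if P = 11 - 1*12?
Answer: -√19 ≈ -4.3589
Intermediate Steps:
P = -1 (P = 11 - 12 = -1)
Y = √19 ≈ 4.3589
Y*P = √19*(-1) = -√19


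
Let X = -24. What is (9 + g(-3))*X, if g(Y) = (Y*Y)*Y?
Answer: 432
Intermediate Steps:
g(Y) = Y**3 (g(Y) = Y**2*Y = Y**3)
(9 + g(-3))*X = (9 + (-3)**3)*(-24) = (9 - 27)*(-24) = -18*(-24) = 432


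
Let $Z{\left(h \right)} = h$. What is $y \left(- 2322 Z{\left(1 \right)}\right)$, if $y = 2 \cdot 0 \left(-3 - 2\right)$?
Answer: $0$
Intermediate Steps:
$y = 0$ ($y = 2 \cdot 0 \left(-3 - 2\right) = 2 \cdot 0 \left(-5\right) = 2 \cdot 0 = 0$)
$y \left(- 2322 Z{\left(1 \right)}\right) = 0 \left(\left(-2322\right) 1\right) = 0 \left(-2322\right) = 0$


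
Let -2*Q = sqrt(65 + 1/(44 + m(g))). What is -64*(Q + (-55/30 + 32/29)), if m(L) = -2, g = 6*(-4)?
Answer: 4064/87 + 16*sqrt(114702)/21 ≈ 304.75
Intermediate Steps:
g = -24
Q = -sqrt(114702)/84 (Q = -sqrt(65 + 1/(44 - 2))/2 = -sqrt(65 + 1/42)/2 = -sqrt(114702)/84 ≈ -4.0319)
-64*(Q + (-55/30 + 32/29)) = -64*(-sqrt(114702)/84 + (-55/30 + 32/29)) = -64*(-sqrt(114702)/84 + (-55*1/30 + 32*(1/29))) = -64*(-sqrt(114702)/84 + (-11/6 + 32/29)) = -64*(-sqrt(114702)/84 - 127/174) = -64*(-127/174 - sqrt(114702)/84) = 4064/87 + 16*sqrt(114702)/21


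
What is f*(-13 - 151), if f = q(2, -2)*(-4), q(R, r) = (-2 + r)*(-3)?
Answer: 7872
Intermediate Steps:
q(R, r) = 6 - 3*r
f = -48 (f = (6 - 3*(-2))*(-4) = (6 + 6)*(-4) = 12*(-4) = -48)
f*(-13 - 151) = -48*(-13 - 151) = -48*(-164) = 7872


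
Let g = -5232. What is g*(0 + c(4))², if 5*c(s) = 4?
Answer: -83712/25 ≈ -3348.5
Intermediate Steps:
c(s) = ⅘ (c(s) = (⅕)*4 = ⅘)
g*(0 + c(4))² = -5232*(0 + ⅘)² = -5232*(⅘)² = -5232*16/25 = -83712/25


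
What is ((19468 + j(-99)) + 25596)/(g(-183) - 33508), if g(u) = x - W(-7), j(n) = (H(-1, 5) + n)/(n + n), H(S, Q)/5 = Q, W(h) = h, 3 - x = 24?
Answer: -4461373/3318678 ≈ -1.3443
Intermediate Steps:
x = -21 (x = 3 - 1*24 = 3 - 24 = -21)
H(S, Q) = 5*Q
j(n) = (25 + n)/(2*n) (j(n) = (5*5 + n)/(n + n) = (25 + n)/((2*n)) = (25 + n)*(1/(2*n)) = (25 + n)/(2*n))
g(u) = -14 (g(u) = -21 - 1*(-7) = -21 + 7 = -14)
((19468 + j(-99)) + 25596)/(g(-183) - 33508) = ((19468 + (½)*(25 - 99)/(-99)) + 25596)/(-14 - 33508) = ((19468 + (½)*(-1/99)*(-74)) + 25596)/(-33522) = ((19468 + 37/99) + 25596)*(-1/33522) = (1927369/99 + 25596)*(-1/33522) = (4461373/99)*(-1/33522) = -4461373/3318678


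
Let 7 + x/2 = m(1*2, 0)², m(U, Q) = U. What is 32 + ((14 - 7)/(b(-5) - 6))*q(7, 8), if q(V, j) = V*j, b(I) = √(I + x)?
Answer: 8*(-25*I + 4*√11)/(√11 + 6*I) ≈ -18.043 - 27.662*I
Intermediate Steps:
x = -6 (x = -14 + 2*(1*2)² = -14 + 2*2² = -14 + 2*4 = -14 + 8 = -6)
b(I) = √(-6 + I) (b(I) = √(I - 6) = √(-6 + I))
32 + ((14 - 7)/(b(-5) - 6))*q(7, 8) = 32 + ((14 - 7)/(√(-6 - 5) - 6))*(7*8) = 32 + (7/(√(-11) - 6))*56 = 32 + (7/(I*√11 - 6))*56 = 32 + (7/(-6 + I*√11))*56 = 32 + 392/(-6 + I*√11)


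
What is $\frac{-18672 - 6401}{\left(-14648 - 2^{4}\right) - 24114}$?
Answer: $\frac{25073}{38778} \approx 0.64658$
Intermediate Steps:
$\frac{-18672 - 6401}{\left(-14648 - 2^{4}\right) - 24114} = - \frac{25073}{\left(-14648 - 16\right) - 24114} = - \frac{25073}{-14664 - 24114} = - \frac{25073}{-38778} = \left(-25073\right) \left(- \frac{1}{38778}\right) = \frac{25073}{38778}$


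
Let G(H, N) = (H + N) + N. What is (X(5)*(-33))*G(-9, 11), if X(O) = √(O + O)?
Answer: -429*√10 ≈ -1356.6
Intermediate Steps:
G(H, N) = H + 2*N
X(O) = √2*√O (X(O) = √(2*O) = √2*√O)
(X(5)*(-33))*G(-9, 11) = ((√2*√5)*(-33))*(-9 + 2*11) = (√10*(-33))*(-9 + 22) = -33*√10*13 = -429*√10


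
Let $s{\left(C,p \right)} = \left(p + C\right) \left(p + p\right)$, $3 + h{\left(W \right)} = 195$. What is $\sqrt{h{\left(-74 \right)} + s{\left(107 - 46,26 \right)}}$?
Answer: $6 \sqrt{131} \approx 68.673$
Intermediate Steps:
$h{\left(W \right)} = 192$ ($h{\left(W \right)} = -3 + 195 = 192$)
$s{\left(C,p \right)} = 2 p \left(C + p\right)$ ($s{\left(C,p \right)} = \left(C + p\right) 2 p = 2 p \left(C + p\right)$)
$\sqrt{h{\left(-74 \right)} + s{\left(107 - 46,26 \right)}} = \sqrt{192 + 2 \cdot 26 \left(\left(107 - 46\right) + 26\right)} = \sqrt{192 + 2 \cdot 26 \left(61 + 26\right)} = \sqrt{192 + 2 \cdot 26 \cdot 87} = \sqrt{192 + 4524} = \sqrt{4716} = 6 \sqrt{131}$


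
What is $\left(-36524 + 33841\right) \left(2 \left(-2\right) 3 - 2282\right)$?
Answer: $6154802$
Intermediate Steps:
$\left(-36524 + 33841\right) \left(2 \left(-2\right) 3 - 2282\right) = - 2683 \left(\left(-4\right) 3 - 2282\right) = - 2683 \left(-12 - 2282\right) = \left(-2683\right) \left(-2294\right) = 6154802$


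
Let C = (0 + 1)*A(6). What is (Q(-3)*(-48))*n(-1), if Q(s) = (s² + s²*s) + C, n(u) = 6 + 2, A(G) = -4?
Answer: 8448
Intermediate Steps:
C = -4 (C = (0 + 1)*(-4) = 1*(-4) = -4)
n(u) = 8
Q(s) = -4 + s² + s³ (Q(s) = (s² + s²*s) - 4 = (s² + s³) - 4 = -4 + s² + s³)
(Q(-3)*(-48))*n(-1) = ((-4 + (-3)² + (-3)³)*(-48))*8 = ((-4 + 9 - 27)*(-48))*8 = -22*(-48)*8 = 1056*8 = 8448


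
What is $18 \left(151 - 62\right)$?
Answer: $1602$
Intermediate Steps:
$18 \left(151 - 62\right) = 18 \cdot 89 = 1602$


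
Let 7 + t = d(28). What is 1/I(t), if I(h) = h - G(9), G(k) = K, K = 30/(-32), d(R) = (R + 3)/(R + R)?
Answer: -112/617 ≈ -0.18152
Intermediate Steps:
d(R) = (3 + R)/(2*R) (d(R) = (3 + R)/((2*R)) = (3 + R)*(1/(2*R)) = (3 + R)/(2*R))
K = -15/16 (K = 30*(-1/32) = -15/16 ≈ -0.93750)
G(k) = -15/16
t = -361/56 (t = -7 + (½)*(3 + 28)/28 = -7 + (½)*(1/28)*31 = -7 + 31/56 = -361/56 ≈ -6.4464)
I(h) = 15/16 + h (I(h) = h - 1*(-15/16) = h + 15/16 = 15/16 + h)
1/I(t) = 1/(15/16 - 361/56) = 1/(-617/112) = -112/617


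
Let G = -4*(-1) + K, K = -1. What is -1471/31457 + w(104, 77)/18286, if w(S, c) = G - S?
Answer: -30075863/575222702 ≈ -0.052286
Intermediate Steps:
G = 3 (G = -4*(-1) - 1 = 4 - 1 = 3)
w(S, c) = 3 - S
-1471/31457 + w(104, 77)/18286 = -1471/31457 + (3 - 1*104)/18286 = -1471*1/31457 + (3 - 104)*(1/18286) = -1471/31457 - 101*1/18286 = -1471/31457 - 101/18286 = -30075863/575222702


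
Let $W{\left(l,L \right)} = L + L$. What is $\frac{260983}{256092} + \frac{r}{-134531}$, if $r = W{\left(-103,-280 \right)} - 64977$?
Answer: $\frac{51893805377}{34452312852} \approx 1.5063$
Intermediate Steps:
$W{\left(l,L \right)} = 2 L$
$r = -65537$ ($r = 2 \left(-280\right) - 64977 = -560 - 64977 = -65537$)
$\frac{260983}{256092} + \frac{r}{-134531} = \frac{260983}{256092} - \frac{65537}{-134531} = 260983 \cdot \frac{1}{256092} - - \frac{65537}{134531} = \frac{260983}{256092} + \frac{65537}{134531} = \frac{51893805377}{34452312852}$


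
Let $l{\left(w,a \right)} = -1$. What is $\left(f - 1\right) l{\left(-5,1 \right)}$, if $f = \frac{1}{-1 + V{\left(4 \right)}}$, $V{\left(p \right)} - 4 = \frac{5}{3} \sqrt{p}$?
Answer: $\frac{16}{19} \approx 0.8421$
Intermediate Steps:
$V{\left(p \right)} = 4 + \frac{5 \sqrt{p}}{3}$ ($V{\left(p \right)} = 4 + \frac{5}{3} \sqrt{p} = 4 + 5 \cdot \frac{1}{3} \sqrt{p} = 4 + \frac{5 \sqrt{p}}{3}$)
$f = \frac{3}{19}$ ($f = \frac{1}{-1 + \left(4 + \frac{5 \sqrt{4}}{3}\right)} = \frac{1}{-1 + \left(4 + \frac{5}{3} \cdot 2\right)} = \frac{1}{-1 + \left(4 + \frac{10}{3}\right)} = \frac{1}{-1 + \frac{22}{3}} = \frac{1}{\frac{19}{3}} = \frac{3}{19} \approx 0.15789$)
$\left(f - 1\right) l{\left(-5,1 \right)} = \left(\frac{3}{19} - 1\right) \left(-1\right) = \left(- \frac{16}{19}\right) \left(-1\right) = \frac{16}{19}$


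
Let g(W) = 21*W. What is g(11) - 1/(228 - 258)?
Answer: 6931/30 ≈ 231.03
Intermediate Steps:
g(11) - 1/(228 - 258) = 21*11 - 1/(228 - 258) = 231 - 1/(-30) = 231 - 1*(-1/30) = 231 + 1/30 = 6931/30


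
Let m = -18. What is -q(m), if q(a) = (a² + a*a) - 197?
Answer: -451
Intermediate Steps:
q(a) = -197 + 2*a² (q(a) = (a² + a²) - 197 = 2*a² - 197 = -197 + 2*a²)
-q(m) = -(-197 + 2*(-18)²) = -(-197 + 2*324) = -(-197 + 648) = -1*451 = -451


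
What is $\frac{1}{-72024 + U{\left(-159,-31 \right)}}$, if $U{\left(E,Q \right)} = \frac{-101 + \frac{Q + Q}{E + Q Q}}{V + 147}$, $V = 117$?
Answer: $- \frac{26466}{1906197317} \approx -1.3884 \cdot 10^{-5}$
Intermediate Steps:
$U{\left(E,Q \right)} = - \frac{101}{264} + \frac{Q}{132 \left(E + Q^{2}\right)}$ ($U{\left(E,Q \right)} = \frac{-101 + \frac{Q + Q}{E + Q Q}}{117 + 147} = \frac{-101 + \frac{2 Q}{E + Q^{2}}}{264} = \left(-101 + \frac{2 Q}{E + Q^{2}}\right) \frac{1}{264} = - \frac{101}{264} + \frac{Q}{132 \left(E + Q^{2}\right)}$)
$\frac{1}{-72024 + U{\left(-159,-31 \right)}} = \frac{1}{-72024 + \frac{\left(-101\right) \left(-159\right) - 101 \left(-31\right)^{2} + 2 \left(-31\right)}{264 \left(-159 + \left(-31\right)^{2}\right)}} = \frac{1}{-72024 + \frac{16059 - 97061 - 62}{264 \left(-159 + 961\right)}} = \frac{1}{-72024 + \frac{16059 - 97061 - 62}{264 \cdot 802}} = \frac{1}{-72024 + \frac{1}{264} \cdot \frac{1}{802} \left(-81064\right)} = \frac{1}{-72024 - \frac{10133}{26466}} = \frac{1}{- \frac{1906197317}{26466}} = - \frac{26466}{1906197317}$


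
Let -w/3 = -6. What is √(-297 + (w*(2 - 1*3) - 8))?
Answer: I*√323 ≈ 17.972*I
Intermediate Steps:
w = 18 (w = -3*(-6) = 18)
√(-297 + (w*(2 - 1*3) - 8)) = √(-297 + (18*(2 - 1*3) - 8)) = √(-297 + (18*(2 - 3) - 8)) = √(-297 + (18*(-1) - 8)) = √(-297 + (-18 - 8)) = √(-297 - 26) = √(-323) = I*√323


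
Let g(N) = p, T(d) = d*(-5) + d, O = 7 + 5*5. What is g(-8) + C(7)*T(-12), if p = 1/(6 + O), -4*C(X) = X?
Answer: -3191/38 ≈ -83.974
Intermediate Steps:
C(X) = -X/4
O = 32 (O = 7 + 25 = 32)
T(d) = -4*d (T(d) = -5*d + d = -4*d)
p = 1/38 (p = 1/(6 + 32) = 1/38 ≈ 0.026316)
g(N) = 1/38
g(-8) + C(7)*T(-12) = 1/38 + (-¼*7)*(-4*(-12)) = 1/38 - 7/4*48 = 1/38 - 84 = -3191/38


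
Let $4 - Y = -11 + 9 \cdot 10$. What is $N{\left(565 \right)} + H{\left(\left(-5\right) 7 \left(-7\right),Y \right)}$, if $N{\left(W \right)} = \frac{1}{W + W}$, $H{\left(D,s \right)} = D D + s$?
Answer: $\frac{67743501}{1130} \approx 59950.0$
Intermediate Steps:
$Y = -75$ ($Y = 4 - \left(-11 + 9 \cdot 10\right) = 4 - \left(-11 + 90\right) = 4 - 79 = -75$)
$H{\left(D,s \right)} = s + D^{2}$ ($H{\left(D,s \right)} = D^{2} + s = s + D^{2}$)
$N{\left(W \right)} = \frac{1}{2 W}$
$N{\left(565 \right)} + H{\left(\left(-5\right) 7 \left(-7\right),Y \right)} = \frac{1}{2 \cdot 565} - \left(75 - \left(\left(-5\right) 7 \left(-7\right)\right)^{2}\right) = \frac{1}{2} \cdot \frac{1}{565} - \left(75 - \left(\left(-35\right) \left(-7\right)\right)^{2}\right) = \frac{1}{1130} - \left(75 - 245^{2}\right) = \frac{1}{1130} + \left(-75 + 60025\right) = \frac{1}{1130} + 59950 = \frac{67743501}{1130}$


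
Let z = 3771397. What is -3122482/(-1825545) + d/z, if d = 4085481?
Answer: 19234348659499/6884854936365 ≈ 2.7937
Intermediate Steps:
-3122482/(-1825545) + d/z = -3122482/(-1825545) + 4085481/3771397 = -3122482*(-1/1825545) + 4085481*(1/3771397) = 3122482/1825545 + 4085481/3771397 = 19234348659499/6884854936365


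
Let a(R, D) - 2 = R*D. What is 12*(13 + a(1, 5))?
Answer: 240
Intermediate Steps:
a(R, D) = 2 + D*R (a(R, D) = 2 + R*D = 2 + D*R)
12*(13 + a(1, 5)) = 12*(13 + (2 + 5*1)) = 12*(13 + (2 + 5)) = 12*(13 + 7) = 12*20 = 240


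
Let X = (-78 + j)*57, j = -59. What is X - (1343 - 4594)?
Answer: -4558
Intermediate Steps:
X = -7809 (X = (-78 - 59)*57 = -137*57 = -7809)
X - (1343 - 4594) = -7809 - (1343 - 4594) = -7809 - 1*(-3251) = -7809 + 3251 = -4558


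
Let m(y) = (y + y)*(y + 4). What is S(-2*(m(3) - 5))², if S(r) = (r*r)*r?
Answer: 164206490176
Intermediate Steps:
m(y) = 2*y*(4 + y) (m(y) = (2*y)*(4 + y) = 2*y*(4 + y))
S(r) = r³ (S(r) = r²*r = r³)
S(-2*(m(3) - 5))² = ((-2*(2*3*(4 + 3) - 5))³)² = ((-2*(2*3*7 - 5))³)² = ((-2*(42 - 5))³)² = ((-2*37)³)² = ((-74)³)² = (-405224)² = 164206490176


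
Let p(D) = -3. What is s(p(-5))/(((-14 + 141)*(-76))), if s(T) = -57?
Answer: 3/508 ≈ 0.0059055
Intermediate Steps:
s(p(-5))/(((-14 + 141)*(-76))) = -57*(-1/(76*(-14 + 141))) = -57/(127*(-76)) = -57/(-9652) = -57*(-1/9652) = 3/508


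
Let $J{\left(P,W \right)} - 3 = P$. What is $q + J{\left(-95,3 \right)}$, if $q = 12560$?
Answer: $12468$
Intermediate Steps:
$J{\left(P,W \right)} = 3 + P$
$q + J{\left(-95,3 \right)} = 12560 + \left(3 - 95\right) = 12560 - 92 = 12468$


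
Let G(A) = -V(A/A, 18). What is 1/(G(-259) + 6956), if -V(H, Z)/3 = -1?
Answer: 1/6953 ≈ 0.00014382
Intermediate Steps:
V(H, Z) = 3 (V(H, Z) = -3*(-1) = 3)
G(A) = -3 (G(A) = -1*3 = -3)
1/(G(-259) + 6956) = 1/(-3 + 6956) = 1/6953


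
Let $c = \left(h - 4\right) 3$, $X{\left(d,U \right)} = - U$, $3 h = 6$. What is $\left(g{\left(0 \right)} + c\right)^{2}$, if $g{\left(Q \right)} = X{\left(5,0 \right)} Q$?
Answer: $36$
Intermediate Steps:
$h = 2$ ($h = \frac{1}{3} \cdot 6 = 2$)
$c = -6$ ($c = \left(2 - 4\right) 3 = \left(-2\right) 3 = -6$)
$g{\left(Q \right)} = 0$ ($g{\left(Q \right)} = \left(-1\right) 0 Q = 0 Q = 0$)
$\left(g{\left(0 \right)} + c\right)^{2} = \left(0 - 6\right)^{2} = \left(-6\right)^{2} = 36$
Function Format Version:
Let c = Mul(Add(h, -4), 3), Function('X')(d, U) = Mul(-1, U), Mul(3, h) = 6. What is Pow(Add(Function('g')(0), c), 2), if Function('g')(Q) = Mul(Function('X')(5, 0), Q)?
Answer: 36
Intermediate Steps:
h = 2 (h = Mul(Rational(1, 3), 6) = 2)
c = -6 (c = Mul(Add(2, -4), 3) = Mul(-2, 3) = -6)
Function('g')(Q) = 0 (Function('g')(Q) = Mul(Mul(-1, 0), Q) = Mul(0, Q) = 0)
Pow(Add(Function('g')(0), c), 2) = Pow(Add(0, -6), 2) = Pow(-6, 2) = 36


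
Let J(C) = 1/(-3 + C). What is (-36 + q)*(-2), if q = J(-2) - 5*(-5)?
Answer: 112/5 ≈ 22.400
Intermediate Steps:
q = 124/5 (q = 1/(-3 - 2) - 5*(-5) = 1/(-5) + 25 = -⅕ + 25 = 124/5 ≈ 24.800)
(-36 + q)*(-2) = (-36 + 124/5)*(-2) = -56/5*(-2) = 112/5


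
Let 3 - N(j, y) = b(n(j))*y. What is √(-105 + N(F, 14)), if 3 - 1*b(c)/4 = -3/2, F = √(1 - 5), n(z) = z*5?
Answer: I*√354 ≈ 18.815*I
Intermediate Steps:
n(z) = 5*z
F = 2*I (F = √(-4) = 2*I ≈ 2.0*I)
b(c) = 18 (b(c) = 12 - (-12)/2 = 12 - 4*(-3/2) = 12 + 6 = 18)
N(j, y) = 3 - 18*y
√(-105 + N(F, 14)) = √(-105 + (3 - 18*14)) = √(-105 + (3 - 252)) = √(-105 - 249) = √(-354) = I*√354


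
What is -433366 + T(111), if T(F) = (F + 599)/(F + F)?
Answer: -48103271/111 ≈ -4.3336e+5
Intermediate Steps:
T(F) = (599 + F)/(2*F) (T(F) = (599 + F)/((2*F)) = (599 + F)*(1/(2*F)) = (599 + F)/(2*F))
-433366 + T(111) = -433366 + (1/2)*(599 + 111)/111 = -433366 + (1/2)*(1/111)*710 = -433366 + 355/111 = -48103271/111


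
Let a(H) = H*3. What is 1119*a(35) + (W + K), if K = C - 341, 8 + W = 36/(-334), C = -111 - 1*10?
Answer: 19543157/167 ≈ 1.1702e+5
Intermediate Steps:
C = -121 (C = -111 - 10 = -121)
a(H) = 3*H
W = -1354/167 (W = -8 + 36/(-334) = -8 + 36*(-1/334) = -8 - 18/167 = -1354/167 ≈ -8.1078)
K = -462 (K = -121 - 341 = -462)
1119*a(35) + (W + K) = 1119*(3*35) + (-1354/167 - 462) = 1119*105 - 78508/167 = 117495 - 78508/167 = 19543157/167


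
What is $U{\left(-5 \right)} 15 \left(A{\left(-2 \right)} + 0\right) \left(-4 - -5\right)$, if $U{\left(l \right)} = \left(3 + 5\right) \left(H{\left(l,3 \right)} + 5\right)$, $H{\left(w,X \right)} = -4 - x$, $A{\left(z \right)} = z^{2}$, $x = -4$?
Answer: $2400$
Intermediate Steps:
$H{\left(w,X \right)} = 0$ ($H{\left(w,X \right)} = -4 - -4 = -4 + 4 = 0$)
$U{\left(l \right)} = 40$ ($U{\left(l \right)} = \left(3 + 5\right) \left(0 + 5\right) = 8 \cdot 5 = 40$)
$U{\left(-5 \right)} 15 \left(A{\left(-2 \right)} + 0\right) \left(-4 - -5\right) = 40 \cdot 15 \left(\left(-2\right)^{2} + 0\right) \left(-4 - -5\right) = 600 \left(4 + 0\right) \left(-4 + 5\right) = 600 \cdot 4 \cdot 1 = 600 \cdot 4 = 2400$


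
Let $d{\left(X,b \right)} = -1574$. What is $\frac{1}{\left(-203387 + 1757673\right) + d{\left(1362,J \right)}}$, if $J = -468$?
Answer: $\frac{1}{1552712} \approx 6.4403 \cdot 10^{-7}$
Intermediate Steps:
$\frac{1}{\left(-203387 + 1757673\right) + d{\left(1362,J \right)}} = \frac{1}{\left(-203387 + 1757673\right) - 1574} = \frac{1}{1554286 - 1574} = \frac{1}{1552712}$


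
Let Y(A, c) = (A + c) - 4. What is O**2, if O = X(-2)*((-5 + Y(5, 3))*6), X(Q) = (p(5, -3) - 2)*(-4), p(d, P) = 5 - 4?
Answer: 576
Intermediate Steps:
p(d, P) = 1
Y(A, c) = -4 + A + c
X(Q) = 4 (X(Q) = (1 - 2)*(-4) = -1*(-4) = 4)
O = -24 (O = 4*((-5 + (-4 + 5 + 3))*6) = 4*((-5 + 4)*6) = 4*(-1*6) = 4*(-6) = -24)
O**2 = (-24)**2 = 576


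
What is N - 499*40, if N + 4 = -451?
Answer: -20415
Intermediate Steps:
N = -455 (N = -4 - 451 = -455)
N - 499*40 = -455 - 499*40 = -455 - 19960 = -20415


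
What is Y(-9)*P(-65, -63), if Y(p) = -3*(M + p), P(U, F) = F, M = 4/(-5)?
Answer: -9261/5 ≈ -1852.2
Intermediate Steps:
M = -⅘ (M = 4*(-⅕) = -⅘ ≈ -0.80000)
Y(p) = 12/5 - 3*p (Y(p) = -3*(-⅘ + p) = 12/5 - 3*p)
Y(-9)*P(-65, -63) = (12/5 - 3*(-9))*(-63) = (12/5 + 27)*(-63) = (147/5)*(-63) = -9261/5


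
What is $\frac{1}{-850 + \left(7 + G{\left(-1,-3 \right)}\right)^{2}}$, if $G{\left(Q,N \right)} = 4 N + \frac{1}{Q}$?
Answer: $- \frac{1}{814} \approx -0.0012285$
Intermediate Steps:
$G{\left(Q,N \right)} = \frac{1}{Q} + 4 N$
$\frac{1}{-850 + \left(7 + G{\left(-1,-3 \right)}\right)^{2}} = \frac{1}{-850 + \left(7 + \left(\frac{1}{-1} + 4 \left(-3\right)\right)\right)^{2}} = \frac{1}{-850 + \left(7 - 13\right)^{2}} = \frac{1}{-850 + \left(-6\right)^{2}} = \frac{1}{-850 + 36} = \frac{1}{-814} = - \frac{1}{814}$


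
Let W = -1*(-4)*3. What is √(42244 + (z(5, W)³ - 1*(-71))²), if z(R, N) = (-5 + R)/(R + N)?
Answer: 7*√965 ≈ 217.45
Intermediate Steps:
W = 12 (W = 4*3 = 12)
z(R, N) = (-5 + R)/(N + R)
√(42244 + (z(5, W)³ - 1*(-71))²) = √(42244 + (((-5 + 5)/(12 + 5))³ - 1*(-71))²) = √(42244 + ((0/17)³ + 71)²) = √(42244 + (((1/17)*0)³ + 71)²) = √(42244 + (0³ + 71)²) = √(42244 + (0 + 71)²) = √(42244 + 71²) = √(42244 + 5041) = √47285 = 7*√965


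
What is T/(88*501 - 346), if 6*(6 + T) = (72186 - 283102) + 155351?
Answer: -55601/262452 ≈ -0.21185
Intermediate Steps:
T = -55601/6 (T = -6 + ((72186 - 283102) + 155351)/6 = -6 + (-210916 + 155351)/6 = -6 + (1/6)*(-55565) = -6 - 55565/6 = -55601/6 ≈ -9266.8)
T/(88*501 - 346) = -55601/(6*(88*501 - 346)) = -55601/(6*(44088 - 346)) = -55601/6/43742 = -55601/6*1/43742 = -55601/262452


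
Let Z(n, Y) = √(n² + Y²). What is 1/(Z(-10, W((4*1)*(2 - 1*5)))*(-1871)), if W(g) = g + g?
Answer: -1/48646 ≈ -2.0557e-5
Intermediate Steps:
W(g) = 2*g
Z(n, Y) = √(Y² + n²)
1/(Z(-10, W((4*1)*(2 - 1*5)))*(-1871)) = 1/(√((2*((4*1)*(2 - 1*5)))² + (-10)²)*(-1871)) = 1/(√((2*(4*(2 - 5)))² + 100)*(-1871)) = 1/(√((2*(4*(-3)))² + 100)*(-1871)) = 1/(√((2*(-12))² + 100)*(-1871)) = 1/(√((-24)² + 100)*(-1871)) = 1/(√(576 + 100)*(-1871)) = 1/(√676*(-1871)) = 1/(26*(-1871)) = 1/(-48646) = -1/48646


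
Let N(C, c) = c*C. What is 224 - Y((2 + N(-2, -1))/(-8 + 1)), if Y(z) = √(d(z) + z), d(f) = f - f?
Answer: 224 - 2*I*√7/7 ≈ 224.0 - 0.75593*I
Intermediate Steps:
N(C, c) = C*c
d(f) = 0
Y(z) = √z (Y(z) = √(0 + z) = √z)
224 - Y((2 + N(-2, -1))/(-8 + 1)) = 224 - √((2 - 2*(-1))/(-8 + 1)) = 224 - √((2 + 2)/(-7)) = 224 - √(4*(-⅐)) = 224 - √(-4/7) = 224 - 2*I*√7/7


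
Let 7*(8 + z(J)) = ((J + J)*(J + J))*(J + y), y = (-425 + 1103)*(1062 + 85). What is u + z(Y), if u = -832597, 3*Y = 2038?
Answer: 38793607693591/189 ≈ 2.0526e+11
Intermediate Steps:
Y = 2038/3 (Y = (1/3)*2038 = 2038/3 ≈ 679.33)
y = 777666 (y = 678*1147 = 777666)
z(J) = -8 + 4*J**2*(777666 + J)/7 (z(J) = -8 + (((J + J)*(J + J))*(J + 777666))/7 = -8 + (((2*J)*(2*J))*(777666 + J))/7 = -8 + ((4*J**2)*(777666 + J))/7 = -8 + (4*J**2*(777666 + J))/7 = -8 + 4*J**2*(777666 + J)/7)
u + z(Y) = -832597 + (-8 + 4*(2038/3)**3/7 + 3110664*(2038/3)**2/7) = -832597 + (-8 + (4/7)*(8464718872/27) + (3110664/7)*(4153444/9)) = -832597 + (-8 + 33858875488/189 + 4306656242272/21) = -832597 + 38793765054424/189 = 38793607693591/189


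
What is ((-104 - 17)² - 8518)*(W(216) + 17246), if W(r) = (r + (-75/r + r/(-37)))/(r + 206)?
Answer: 39572234884715/374736 ≈ 1.0560e+8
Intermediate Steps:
W(r) = (-75/r + 36*r/37)/(206 + r) (W(r) = (r + (-75/r + r*(-1/37)))/(206 + r) = (r + (-75/r - r/37))/(206 + r) = (-75/r + 36*r/37)/(206 + r))
((-104 - 17)² - 8518)*(W(216) + 17246) = ((-104 - 17)² - 8518)*((3/37)*(-925 + 12*216²)/(216*(206 + 216)) + 17246) = ((-121)² - 8518)*((3/37)*(1/216)*(-925 + 12*46656)/422 + 17246) = (14641 - 8518)*((3/37)*(1/216)*(1/422)*(-925 + 559872) + 17246) = 6123*((3/37)*(1/216)*(1/422)*558947 + 17246) = 6123*(558947/1124208 + 17246) = 6123*(19388650115/1124208) = 39572234884715/374736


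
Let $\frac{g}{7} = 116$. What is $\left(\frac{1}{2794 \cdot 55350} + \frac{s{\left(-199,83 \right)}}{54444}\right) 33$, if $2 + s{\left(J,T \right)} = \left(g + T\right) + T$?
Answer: $\frac{12578033737}{21261743100} \approx 0.59158$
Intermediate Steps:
$g = 812$ ($g = 7 \cdot 116 = 812$)
$s{\left(J,T \right)} = 810 + 2 T$ ($s{\left(J,T \right)} = -2 + \left(\left(812 + T\right) + T\right) = -2 + \left(812 + 2 T\right) = 810 + 2 T$)
$\left(\frac{1}{2794 \cdot 55350} + \frac{s{\left(-199,83 \right)}}{54444}\right) 33 = \left(\frac{1}{2794 \cdot 55350} + \frac{810 + 2 \cdot 83}{54444}\right) 33 = \left(\frac{1}{2794} \cdot \frac{1}{55350} + \left(810 + 166\right) \frac{1}{54444}\right) 33 = \left(\frac{1}{154647900} + 976 \cdot \frac{1}{54444}\right) 33 = \left(\frac{1}{154647900} + \frac{244}{13611}\right) 33 = \frac{12578033737}{701637522300} \cdot 33 = \frac{12578033737}{21261743100}$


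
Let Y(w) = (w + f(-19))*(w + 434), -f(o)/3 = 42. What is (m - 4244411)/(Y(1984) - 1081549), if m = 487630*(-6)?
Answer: -7170191/3411095 ≈ -2.1020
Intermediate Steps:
f(o) = -126 (f(o) = -3*42 = -126)
m = -2925780
Y(w) = (-126 + w)*(434 + w) (Y(w) = (w - 126)*(w + 434) = (-126 + w)*(434 + w))
(m - 4244411)/(Y(1984) - 1081549) = (-2925780 - 4244411)/((-54684 + 1984² + 308*1984) - 1081549) = -7170191/((-54684 + 3936256 + 611072) - 1081549) = -7170191/(4492644 - 1081549) = -7170191/3411095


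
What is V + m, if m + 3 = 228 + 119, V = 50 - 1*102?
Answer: 292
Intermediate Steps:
V = -52 (V = 50 - 102 = -52)
m = 344 (m = -3 + (228 + 119) = -3 + 347 = 344)
V + m = -52 + 344 = 292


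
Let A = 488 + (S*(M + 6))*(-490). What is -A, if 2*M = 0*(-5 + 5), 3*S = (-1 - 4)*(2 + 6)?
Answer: -39688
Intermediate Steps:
S = -40/3 (S = ((-1 - 4)*(2 + 6))/3 = (-5*8)/3 = (⅓)*(-40) = -40/3 ≈ -13.333)
M = 0 (M = (0*(-5 + 5))/2 = (0*0)/2 = (½)*0 = 0)
A = 39688 (A = 488 - 40*(0 + 6)/3*(-490) = 488 - 40/3*6*(-490) = 488 - 80*(-490) = 488 + 39200 = 39688)
-A = -1*39688 = -39688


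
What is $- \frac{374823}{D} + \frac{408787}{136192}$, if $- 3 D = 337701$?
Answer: $\frac{13866260035}{2190103552} \approx 6.3313$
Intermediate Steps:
$D = -112567$ ($D = \left(- \frac{1}{3}\right) 337701 = -112567$)
$- \frac{374823}{D} + \frac{408787}{136192} = - \frac{374823}{-112567} + \frac{408787}{136192} = \left(-374823\right) \left(- \frac{1}{112567}\right) + 408787 \cdot \frac{1}{136192} = \frac{374823}{112567} + \frac{408787}{136192} = \frac{13866260035}{2190103552}$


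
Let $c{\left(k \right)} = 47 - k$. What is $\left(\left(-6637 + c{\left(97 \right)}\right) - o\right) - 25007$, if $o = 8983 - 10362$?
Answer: $-30315$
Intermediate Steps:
$o = -1379$ ($o = 8983 - 10362 = -1379$)
$\left(\left(-6637 + c{\left(97 \right)}\right) - o\right) - 25007 = \left(\left(-6637 + \left(47 - 97\right)\right) - -1379\right) - 25007 = \left(\left(-6637 + \left(47 - 97\right)\right) + 1379\right) - 25007 = \left(\left(-6637 - 50\right) + 1379\right) - 25007 = \left(-6687 + 1379\right) - 25007 = -5308 - 25007 = -30315$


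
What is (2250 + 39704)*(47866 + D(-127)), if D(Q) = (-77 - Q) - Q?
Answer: 2015596022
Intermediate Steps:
D(Q) = -77 - 2*Q
(2250 + 39704)*(47866 + D(-127)) = (2250 + 39704)*(47866 + (-77 - 2*(-127))) = 41954*(47866 + (-77 + 254)) = 41954*(47866 + 177) = 41954*48043 = 2015596022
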